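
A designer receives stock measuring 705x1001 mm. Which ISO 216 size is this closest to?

B1 (707 × 1000 mm)

Aspect ratio 1001/705 ≈ 1.420 — close to the ISO √2 ≈ 1.414.
In the B-series (B0 = 1000 × 1414 mm): B1 = 707 × 1000 mm.
Off by 3 mm total — nearest standard size.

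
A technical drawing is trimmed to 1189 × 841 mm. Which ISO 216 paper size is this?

Aspect ratio 1189/841 ≈ 1.414 — close to the ISO √2 ≈ 1.414.
In the A-series (A0 area = 1 m²): A0 = 841 × 1189 mm.

A0 (841 × 1189 mm)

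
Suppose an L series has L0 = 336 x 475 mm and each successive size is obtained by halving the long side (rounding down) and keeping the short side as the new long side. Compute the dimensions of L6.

42 × 59 mm

L1 = 237 × 336 mm (from L0 by 1 halving).
L2: ⌊336/2⌋ × 237 = 168 × 237 mm
L3: ⌊237/2⌋ × 168 = 118 × 168 mm
L4: ⌊168/2⌋ × 118 = 84 × 118 mm
L5: ⌊118/2⌋ × 84 = 59 × 84 mm
L6: ⌊84/2⌋ × 59 = 42 × 59 mm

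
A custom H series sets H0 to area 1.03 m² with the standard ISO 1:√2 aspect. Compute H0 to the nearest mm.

853 × 1207 mm

Let the short side be w mm. Then w · w√2 = 1.03 m² = 1,030,000 mm².
w² = 1,030,000/√2, so w ≈ 853.4 mm; long side = w√2 ≈ 1206.9 mm.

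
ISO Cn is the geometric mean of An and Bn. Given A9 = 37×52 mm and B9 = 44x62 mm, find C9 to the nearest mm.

Short side: √(37 · 44) = √1628 ≈ 40.3 → 40 mm
Long side: √(52 · 62) = √3224 ≈ 56.8 → 57 mm

40 × 57 mm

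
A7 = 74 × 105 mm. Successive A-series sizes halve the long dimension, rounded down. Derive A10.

26 × 37 mm

A8: ⌊105/2⌋ × 74 = 52 × 74 mm
A9: ⌊74/2⌋ × 52 = 37 × 52 mm
A10: ⌊52/2⌋ × 37 = 26 × 37 mm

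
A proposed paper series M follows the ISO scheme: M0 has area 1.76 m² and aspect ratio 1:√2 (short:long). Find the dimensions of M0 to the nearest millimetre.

Let the short side be w mm. Then w · w√2 = 1.76 m² = 1,760,000 mm².
w² = 1,760,000/√2, so w ≈ 1115.6 mm; long side = w√2 ≈ 1577.7 mm.

1116 × 1578 mm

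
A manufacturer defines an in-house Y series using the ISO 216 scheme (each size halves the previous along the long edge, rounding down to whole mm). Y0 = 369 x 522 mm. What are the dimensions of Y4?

Y1: ⌊522/2⌋ × 369 = 261 × 369 mm
Y2: ⌊369/2⌋ × 261 = 184 × 261 mm
Y3: ⌊261/2⌋ × 184 = 130 × 184 mm
Y4: ⌊184/2⌋ × 130 = 92 × 130 mm

92 × 130 mm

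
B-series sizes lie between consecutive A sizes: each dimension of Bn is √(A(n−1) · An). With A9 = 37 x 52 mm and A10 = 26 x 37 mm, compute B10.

31 × 44 mm

Short side: √(37 · 26) = √962 ≈ 31.0 → 31 mm
Long side: √(52 · 37) = √1924 ≈ 43.9 → 44 mm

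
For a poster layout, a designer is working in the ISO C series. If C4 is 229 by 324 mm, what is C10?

28 × 40 mm

C5: ⌊324/2⌋ × 229 = 162 × 229 mm
C6: ⌊229/2⌋ × 162 = 114 × 162 mm
C7: ⌊162/2⌋ × 114 = 81 × 114 mm
C8: ⌊114/2⌋ × 81 = 57 × 81 mm
C9: ⌊81/2⌋ × 57 = 40 × 57 mm
C10: ⌊57/2⌋ × 40 = 28 × 40 mm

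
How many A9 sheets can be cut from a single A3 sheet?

64

A3 = 297 × 420 mm; A9 = 37 × 52 mm.
Each halving step doubles the count; 6 steps from A3 to A9.
2^6 = 64.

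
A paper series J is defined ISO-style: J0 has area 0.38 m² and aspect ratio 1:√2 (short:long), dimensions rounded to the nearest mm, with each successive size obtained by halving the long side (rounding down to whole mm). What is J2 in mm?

259 × 366 mm

Let J0's short side be w mm. w · w√2 = 0.38 m² = 380,000 mm², so w ≈ 518.4 mm and w√2 ≈ 733.1 mm → J0 = 518 × 733 mm.
J1: ⌊733/2⌋ × 518 = 366 × 518 mm
J2: ⌊518/2⌋ × 366 = 259 × 366 mm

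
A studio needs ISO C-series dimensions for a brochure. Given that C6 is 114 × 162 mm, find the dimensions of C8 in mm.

57 × 81 mm

C7: ⌊162/2⌋ × 114 = 81 × 114 mm
C8: ⌊114/2⌋ × 81 = 57 × 81 mm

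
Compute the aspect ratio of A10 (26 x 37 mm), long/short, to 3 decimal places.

37 / 26 = 1.423
ISO 216 targets √2 ≈ 1.414; the +0.009 deviation is from mm rounding.

1.423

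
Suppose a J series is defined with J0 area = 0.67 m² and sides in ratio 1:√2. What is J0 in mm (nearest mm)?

Let the short side be w mm. Then w · w√2 = 0.67 m² = 670,000 mm².
w² = 670,000/√2, so w ≈ 688.3 mm; long side = w√2 ≈ 973.4 mm.

688 × 973 mm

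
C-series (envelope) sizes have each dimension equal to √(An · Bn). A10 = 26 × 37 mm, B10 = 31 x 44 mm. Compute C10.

Short side: √(26 · 31) = √806 ≈ 28.4 → 28 mm
Long side: √(37 · 44) = √1628 ≈ 40.3 → 40 mm

28 × 40 mm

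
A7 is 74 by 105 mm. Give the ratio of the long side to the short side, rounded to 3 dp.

105 / 74 = 1.419
ISO 216 targets √2 ≈ 1.414; the +0.005 deviation is from mm rounding.

1.419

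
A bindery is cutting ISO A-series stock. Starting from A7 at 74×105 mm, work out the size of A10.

26 × 37 mm

A8: ⌊105/2⌋ × 74 = 52 × 74 mm
A9: ⌊74/2⌋ × 52 = 37 × 52 mm
A10: ⌊52/2⌋ × 37 = 26 × 37 mm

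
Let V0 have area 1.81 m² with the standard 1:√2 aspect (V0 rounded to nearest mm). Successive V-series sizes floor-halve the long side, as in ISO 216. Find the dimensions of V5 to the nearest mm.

200 × 282 mm

Let V0's short side be w mm. w · w√2 = 1.81 m² = 1,810,000 mm², so w ≈ 1131.3 mm and w√2 ≈ 1599.9 mm → V0 = 1131 × 1600 mm.
V1: ⌊1600/2⌋ × 1131 = 800 × 1131 mm
V2: ⌊1131/2⌋ × 800 = 565 × 800 mm
V3: ⌊800/2⌋ × 565 = 400 × 565 mm
V4: ⌊565/2⌋ × 400 = 282 × 400 mm
V5: ⌊400/2⌋ × 282 = 200 × 282 mm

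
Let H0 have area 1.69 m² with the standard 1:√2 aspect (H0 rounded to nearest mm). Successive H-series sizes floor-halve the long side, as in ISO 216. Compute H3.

386 × 546 mm

Let H0's short side be w mm. w · w√2 = 1.69 m² = 1,690,000 mm², so w ≈ 1093.2 mm and w√2 ≈ 1546.0 mm → H0 = 1093 × 1546 mm.
H1: ⌊1546/2⌋ × 1093 = 773 × 1093 mm
H2: ⌊1093/2⌋ × 773 = 546 × 773 mm
H3: ⌊773/2⌋ × 546 = 386 × 546 mm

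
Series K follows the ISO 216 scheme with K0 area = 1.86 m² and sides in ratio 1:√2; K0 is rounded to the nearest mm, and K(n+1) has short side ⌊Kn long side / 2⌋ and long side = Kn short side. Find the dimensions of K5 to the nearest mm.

202 × 286 mm

Let K0's short side be w mm. w · w√2 = 1.86 m² = 1,860,000 mm², so w ≈ 1146.8 mm and w√2 ≈ 1621.9 mm → K0 = 1147 × 1622 mm.
K1: ⌊1622/2⌋ × 1147 = 811 × 1147 mm
K2: ⌊1147/2⌋ × 811 = 573 × 811 mm
K3: ⌊811/2⌋ × 573 = 405 × 573 mm
K4: ⌊573/2⌋ × 405 = 286 × 405 mm
K5: ⌊405/2⌋ × 286 = 202 × 286 mm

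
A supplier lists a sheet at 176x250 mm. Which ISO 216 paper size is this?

Aspect ratio 250/176 ≈ 1.420 — close to the ISO √2 ≈ 1.414.
In the B-series (B0 = 1000 × 1414 mm): B5 = 176 × 250 mm.

B5 (176 × 250 mm)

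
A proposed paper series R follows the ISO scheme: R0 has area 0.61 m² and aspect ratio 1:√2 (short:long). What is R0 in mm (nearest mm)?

657 × 929 mm

Let the short side be w mm. Then w · w√2 = 0.61 m² = 610,000 mm².
w² = 610,000/√2, so w ≈ 656.8 mm; long side = w√2 ≈ 928.8 mm.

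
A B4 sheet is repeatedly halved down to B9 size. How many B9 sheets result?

Each ISO step halves the sheet: 1 × B4 → 2 × B5 → 4 × B6 → 8 × B7 → …
From B4 to B9 is 5 halving steps: 2^5 = 32.

32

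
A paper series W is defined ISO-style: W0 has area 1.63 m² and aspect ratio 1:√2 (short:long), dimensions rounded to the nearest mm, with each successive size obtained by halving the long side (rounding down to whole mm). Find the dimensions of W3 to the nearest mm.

379 × 537 mm

Let W0's short side be w mm. w · w√2 = 1.63 m² = 1,630,000 mm², so w ≈ 1073.6 mm and w√2 ≈ 1518.3 mm → W0 = 1074 × 1518 mm.
W1: ⌊1518/2⌋ × 1074 = 759 × 1074 mm
W2: ⌊1074/2⌋ × 759 = 537 × 759 mm
W3: ⌊759/2⌋ × 537 = 379 × 537 mm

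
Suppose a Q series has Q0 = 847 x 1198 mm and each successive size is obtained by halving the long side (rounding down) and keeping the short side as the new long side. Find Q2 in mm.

423 × 599 mm

Q1: ⌊1198/2⌋ × 847 = 599 × 847 mm
Q2: ⌊847/2⌋ × 599 = 423 × 599 mm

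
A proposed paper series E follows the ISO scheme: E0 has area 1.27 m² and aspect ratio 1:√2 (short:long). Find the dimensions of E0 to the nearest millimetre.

948 × 1340 mm

Let the short side be w mm. Then w · w√2 = 1.27 m² = 1,270,000 mm².
w² = 1,270,000/√2, so w ≈ 947.6 mm; long side = w√2 ≈ 1340.2 mm.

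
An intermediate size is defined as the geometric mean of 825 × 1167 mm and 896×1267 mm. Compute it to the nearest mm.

860 × 1216 mm

Short side: √(825 · 896) = √739200 ≈ 859.8 → 860 mm
Long side: √(1167 · 1267) = √1478589 ≈ 1216.0 → 1216 mm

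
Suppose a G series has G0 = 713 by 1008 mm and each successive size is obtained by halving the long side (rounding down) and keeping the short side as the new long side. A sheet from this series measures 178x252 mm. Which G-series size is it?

G0: 713 × 1008 mm
G1: 504 × 713 mm
G2: 356 × 504 mm
G3: 252 × 356 mm
G4: 178 × 252 mm
G5: 126 × 178 mm
→ matches G4.

G4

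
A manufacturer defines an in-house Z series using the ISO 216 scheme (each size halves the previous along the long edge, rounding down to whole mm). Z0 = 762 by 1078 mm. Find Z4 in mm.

190 × 269 mm

Z1: ⌊1078/2⌋ × 762 = 539 × 762 mm
Z2: ⌊762/2⌋ × 539 = 381 × 539 mm
Z3: ⌊539/2⌋ × 381 = 269 × 381 mm
Z4: ⌊381/2⌋ × 269 = 190 × 269 mm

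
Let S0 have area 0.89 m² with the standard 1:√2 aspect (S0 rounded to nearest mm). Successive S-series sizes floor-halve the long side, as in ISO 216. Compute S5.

140 × 198 mm

Let S0's short side be w mm. w · w√2 = 0.89 m² = 890,000 mm², so w ≈ 793.3 mm and w√2 ≈ 1121.9 mm → S0 = 793 × 1122 mm.
S1: ⌊1122/2⌋ × 793 = 561 × 793 mm
S2: ⌊793/2⌋ × 561 = 396 × 561 mm
S3: ⌊561/2⌋ × 396 = 280 × 396 mm
S4: ⌊396/2⌋ × 280 = 198 × 280 mm
S5: ⌊280/2⌋ × 198 = 140 × 198 mm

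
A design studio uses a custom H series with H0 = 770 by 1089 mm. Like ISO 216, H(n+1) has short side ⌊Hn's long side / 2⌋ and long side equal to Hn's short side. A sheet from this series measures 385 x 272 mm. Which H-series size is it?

H0: 770 × 1089 mm
H1: 544 × 770 mm
H2: 385 × 544 mm
H3: 272 × 385 mm
H4: 192 × 272 mm
→ matches H3.

H3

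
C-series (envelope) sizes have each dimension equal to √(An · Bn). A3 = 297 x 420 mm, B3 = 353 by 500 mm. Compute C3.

Short side: √(297 · 353) = √104841 ≈ 323.8 → 324 mm
Long side: √(420 · 500) = √210000 ≈ 458.3 → 458 mm

324 × 458 mm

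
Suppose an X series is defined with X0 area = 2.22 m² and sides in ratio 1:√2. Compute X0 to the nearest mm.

Let the short side be w mm. Then w · w√2 = 2.22 m² = 2,220,000 mm².
w² = 2,220,000/√2, so w ≈ 1252.9 mm; long side = w√2 ≈ 1771.9 mm.

1253 × 1772 mm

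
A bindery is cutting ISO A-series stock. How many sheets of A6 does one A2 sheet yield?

A2 = 420 × 594 mm; A6 = 105 × 148 mm.
Each halving step doubles the count; 4 steps from A2 to A6.
2^4 = 16.

16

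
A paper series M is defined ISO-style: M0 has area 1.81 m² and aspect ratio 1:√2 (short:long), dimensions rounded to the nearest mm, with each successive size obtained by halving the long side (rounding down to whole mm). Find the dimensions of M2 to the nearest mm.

Let M0's short side be w mm. w · w√2 = 1.81 m² = 1,810,000 mm², so w ≈ 1131.3 mm and w√2 ≈ 1599.9 mm → M0 = 1131 × 1600 mm.
M1: ⌊1600/2⌋ × 1131 = 800 × 1131 mm
M2: ⌊1131/2⌋ × 800 = 565 × 800 mm

565 × 800 mm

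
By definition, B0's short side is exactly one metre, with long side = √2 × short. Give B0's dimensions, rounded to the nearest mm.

1000 × 1414 mm

Short side = 1000 mm; long side = 1000√2 ≈ 1414.2 mm.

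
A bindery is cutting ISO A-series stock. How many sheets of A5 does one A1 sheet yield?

16

A1 = 594 × 841 mm; A5 = 148 × 210 mm.
Each halving step doubles the count; 4 steps from A1 to A5.
2^4 = 16.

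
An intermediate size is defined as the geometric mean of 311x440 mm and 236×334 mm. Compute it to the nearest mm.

271 × 383 mm

Short side: √(311 · 236) = √73396 ≈ 270.9 → 271 mm
Long side: √(440 · 334) = √146960 ≈ 383.4 → 383 mm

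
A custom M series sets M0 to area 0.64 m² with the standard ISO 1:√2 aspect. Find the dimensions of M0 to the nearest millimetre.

Let the short side be w mm. Then w · w√2 = 0.64 m² = 640,000 mm².
w² = 640,000/√2, so w ≈ 672.7 mm; long side = w√2 ≈ 951.4 mm.

673 × 951 mm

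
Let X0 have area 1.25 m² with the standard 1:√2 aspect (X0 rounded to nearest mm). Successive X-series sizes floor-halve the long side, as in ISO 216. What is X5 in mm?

Let X0's short side be w mm. w · w√2 = 1.25 m² = 1,250,000 mm², so w ≈ 940.2 mm and w√2 ≈ 1329.6 mm → X0 = 940 × 1330 mm.
X1: ⌊1330/2⌋ × 940 = 665 × 940 mm
X2: ⌊940/2⌋ × 665 = 470 × 665 mm
X3: ⌊665/2⌋ × 470 = 332 × 470 mm
X4: ⌊470/2⌋ × 332 = 235 × 332 mm
X5: ⌊332/2⌋ × 235 = 166 × 235 mm

166 × 235 mm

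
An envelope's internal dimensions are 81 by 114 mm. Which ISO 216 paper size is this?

Aspect ratio 114/81 ≈ 1.407 — close to the ISO √2 ≈ 1.414.
In the C-series (envelope sizes, between A and B): C7 = 81 × 114 mm.

C7 (81 × 114 mm)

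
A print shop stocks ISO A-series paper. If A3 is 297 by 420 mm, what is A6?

105 × 148 mm

A4: ⌊420/2⌋ × 297 = 210 × 297 mm
A5: ⌊297/2⌋ × 210 = 148 × 210 mm
A6: ⌊210/2⌋ × 148 = 105 × 148 mm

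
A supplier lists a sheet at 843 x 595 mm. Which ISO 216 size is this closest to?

Aspect ratio 843/595 ≈ 1.417 — close to the ISO √2 ≈ 1.414.
In the A-series (A0 area = 1 m²): A1 = 594 × 841 mm.
Off by 3 mm total — nearest standard size.

A1 (594 × 841 mm)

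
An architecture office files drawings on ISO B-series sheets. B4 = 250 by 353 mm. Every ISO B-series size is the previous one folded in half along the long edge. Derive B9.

44 × 62 mm

B5: ⌊353/2⌋ × 250 = 176 × 250 mm
B6: ⌊250/2⌋ × 176 = 125 × 176 mm
B7: ⌊176/2⌋ × 125 = 88 × 125 mm
B8: ⌊125/2⌋ × 88 = 62 × 88 mm
B9: ⌊88/2⌋ × 62 = 44 × 62 mm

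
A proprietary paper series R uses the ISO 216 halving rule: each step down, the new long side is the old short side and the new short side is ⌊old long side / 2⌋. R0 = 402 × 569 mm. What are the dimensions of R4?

100 × 142 mm

R1: ⌊569/2⌋ × 402 = 284 × 402 mm
R2: ⌊402/2⌋ × 284 = 201 × 284 mm
R3: ⌊284/2⌋ × 201 = 142 × 201 mm
R4: ⌊201/2⌋ × 142 = 100 × 142 mm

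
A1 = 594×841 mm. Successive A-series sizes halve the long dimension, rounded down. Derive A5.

A2: ⌊841/2⌋ × 594 = 420 × 594 mm
A3: ⌊594/2⌋ × 420 = 297 × 420 mm
A4: ⌊420/2⌋ × 297 = 210 × 297 mm
A5: ⌊297/2⌋ × 210 = 148 × 210 mm

148 × 210 mm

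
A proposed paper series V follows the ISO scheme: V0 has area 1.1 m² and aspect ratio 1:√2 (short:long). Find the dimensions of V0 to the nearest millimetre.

Let the short side be w mm. Then w · w√2 = 1.1 m² = 1,100,000 mm².
w² = 1,100,000/√2, so w ≈ 881.9 mm; long side = w√2 ≈ 1247.3 mm.

882 × 1247 mm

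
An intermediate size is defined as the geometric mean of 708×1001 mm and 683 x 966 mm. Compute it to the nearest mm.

695 × 983 mm

Short side: √(708 · 683) = √483564 ≈ 695.4 → 695 mm
Long side: √(1001 · 966) = √966966 ≈ 983.3 → 983 mm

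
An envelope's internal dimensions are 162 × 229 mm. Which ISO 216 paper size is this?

C5 (162 × 229 mm)

Aspect ratio 229/162 ≈ 1.414 — close to the ISO √2 ≈ 1.414.
In the C-series (envelope sizes, between A and B): C5 = 162 × 229 mm.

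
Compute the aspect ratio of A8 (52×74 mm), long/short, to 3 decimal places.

1.423

74 / 52 = 1.423
ISO 216 targets √2 ≈ 1.414; the +0.009 deviation is from mm rounding.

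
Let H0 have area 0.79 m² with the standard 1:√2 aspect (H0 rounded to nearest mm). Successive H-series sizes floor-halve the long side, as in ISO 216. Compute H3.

264 × 373 mm

Let H0's short side be w mm. w · w√2 = 0.79 m² = 790,000 mm², so w ≈ 747.4 mm and w√2 ≈ 1057.0 mm → H0 = 747 × 1057 mm.
H1: ⌊1057/2⌋ × 747 = 528 × 747 mm
H2: ⌊747/2⌋ × 528 = 373 × 528 mm
H3: ⌊528/2⌋ × 373 = 264 × 373 mm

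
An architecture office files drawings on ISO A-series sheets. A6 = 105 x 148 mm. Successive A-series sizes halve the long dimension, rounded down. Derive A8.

A7: ⌊148/2⌋ × 105 = 74 × 105 mm
A8: ⌊105/2⌋ × 74 = 52 × 74 mm

52 × 74 mm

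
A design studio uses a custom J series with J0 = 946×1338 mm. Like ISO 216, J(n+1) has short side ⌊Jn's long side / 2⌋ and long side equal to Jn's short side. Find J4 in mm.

J1: ⌊1338/2⌋ × 946 = 669 × 946 mm
J2: ⌊946/2⌋ × 669 = 473 × 669 mm
J3: ⌊669/2⌋ × 473 = 334 × 473 mm
J4: ⌊473/2⌋ × 334 = 236 × 334 mm

236 × 334 mm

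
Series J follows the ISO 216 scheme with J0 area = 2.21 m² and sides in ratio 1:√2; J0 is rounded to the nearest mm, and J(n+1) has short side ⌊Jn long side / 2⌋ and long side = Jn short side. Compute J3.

442 × 625 mm

Let J0's short side be w mm. w · w√2 = 2.21 m² = 2,210,000 mm², so w ≈ 1250.1 mm and w√2 ≈ 1767.9 mm → J0 = 1250 × 1768 mm.
J1: ⌊1768/2⌋ × 1250 = 884 × 1250 mm
J2: ⌊1250/2⌋ × 884 = 625 × 884 mm
J3: ⌊884/2⌋ × 625 = 442 × 625 mm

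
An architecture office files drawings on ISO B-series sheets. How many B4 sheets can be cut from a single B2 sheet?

B2 = 500 × 707 mm; B4 = 250 × 353 mm.
Each halving step doubles the count; 2 steps from B2 to B4.
2^2 = 4.

4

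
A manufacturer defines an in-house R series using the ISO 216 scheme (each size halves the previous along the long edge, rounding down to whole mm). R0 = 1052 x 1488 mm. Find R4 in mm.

263 × 372 mm

R1: ⌊1488/2⌋ × 1052 = 744 × 1052 mm
R2: ⌊1052/2⌋ × 744 = 526 × 744 mm
R3: ⌊744/2⌋ × 526 = 372 × 526 mm
R4: ⌊526/2⌋ × 372 = 263 × 372 mm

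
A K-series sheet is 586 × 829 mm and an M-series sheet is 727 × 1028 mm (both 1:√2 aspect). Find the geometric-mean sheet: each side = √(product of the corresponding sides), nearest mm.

Short side: √(586 · 727) = √426022 ≈ 652.7 → 653 mm
Long side: √(829 · 1028) = √852212 ≈ 923.2 → 923 mm

653 × 923 mm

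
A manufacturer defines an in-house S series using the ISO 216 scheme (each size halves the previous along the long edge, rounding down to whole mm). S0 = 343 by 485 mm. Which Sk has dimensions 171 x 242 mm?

S0: 343 × 485 mm
S1: 242 × 343 mm
S2: 171 × 242 mm
S3: 121 × 171 mm
→ matches S2.

S2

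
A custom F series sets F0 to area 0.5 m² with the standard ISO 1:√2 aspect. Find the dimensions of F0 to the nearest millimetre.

595 × 841 mm

Let the short side be w mm. Then w · w√2 = 0.5 m² = 500,000 mm².
w² = 500,000/√2, so w ≈ 594.6 mm; long side = w√2 ≈ 840.9 mm.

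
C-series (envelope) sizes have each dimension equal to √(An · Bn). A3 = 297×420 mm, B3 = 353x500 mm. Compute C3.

324 × 458 mm

Short side: √(297 · 353) = √104841 ≈ 323.8 → 324 mm
Long side: √(420 · 500) = √210000 ≈ 458.3 → 458 mm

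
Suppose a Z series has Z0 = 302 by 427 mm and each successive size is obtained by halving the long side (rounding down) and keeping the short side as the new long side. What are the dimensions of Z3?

Z1 = 213 × 302 mm (from Z0 by 1 halving).
Z2: ⌊302/2⌋ × 213 = 151 × 213 mm
Z3: ⌊213/2⌋ × 151 = 106 × 151 mm

106 × 151 mm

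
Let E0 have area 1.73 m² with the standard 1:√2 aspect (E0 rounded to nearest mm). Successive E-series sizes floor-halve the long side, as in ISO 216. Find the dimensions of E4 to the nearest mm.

Let E0's short side be w mm. w · w√2 = 1.73 m² = 1,730,000 mm², so w ≈ 1106.0 mm and w√2 ≈ 1564.2 mm → E0 = 1106 × 1564 mm.
E1: ⌊1564/2⌋ × 1106 = 782 × 1106 mm
E2: ⌊1106/2⌋ × 782 = 553 × 782 mm
E3: ⌊782/2⌋ × 553 = 391 × 553 mm
E4: ⌊553/2⌋ × 391 = 276 × 391 mm

276 × 391 mm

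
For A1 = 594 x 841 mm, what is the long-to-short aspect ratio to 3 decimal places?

841 / 594 = 1.416
ISO 216 targets √2 ≈ 1.414; the +0.002 deviation is from mm rounding.

1.416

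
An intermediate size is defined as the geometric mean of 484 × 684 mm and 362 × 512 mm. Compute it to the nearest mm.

419 × 592 mm

Short side: √(484 · 362) = √175208 ≈ 418.6 → 419 mm
Long side: √(684 · 512) = √350208 ≈ 591.8 → 592 mm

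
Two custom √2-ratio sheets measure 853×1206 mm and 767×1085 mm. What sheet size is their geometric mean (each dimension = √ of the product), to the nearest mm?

Short side: √(853 · 767) = √654251 ≈ 808.9 → 809 mm
Long side: √(1206 · 1085) = √1308510 ≈ 1143.9 → 1144 mm

809 × 1144 mm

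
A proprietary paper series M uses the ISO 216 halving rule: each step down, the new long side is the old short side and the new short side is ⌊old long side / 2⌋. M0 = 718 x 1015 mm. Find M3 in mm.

M1: ⌊1015/2⌋ × 718 = 507 × 718 mm
M2: ⌊718/2⌋ × 507 = 359 × 507 mm
M3: ⌊507/2⌋ × 359 = 253 × 359 mm

253 × 359 mm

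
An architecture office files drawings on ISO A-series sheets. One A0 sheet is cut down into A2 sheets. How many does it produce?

4

Each ISO step halves the sheet: 1 × A0 → 2 × A1 → 4 × A2
From A0 to A2 is 2 halving steps: 2^2 = 4.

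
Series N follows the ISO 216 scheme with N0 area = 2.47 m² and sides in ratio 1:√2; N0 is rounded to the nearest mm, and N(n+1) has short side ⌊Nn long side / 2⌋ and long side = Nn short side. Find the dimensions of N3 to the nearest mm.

467 × 661 mm

Let N0's short side be w mm. w · w√2 = 2.47 m² = 2,470,000 mm², so w ≈ 1321.6 mm and w√2 ≈ 1869.0 mm → N0 = 1322 × 1869 mm.
N1: ⌊1869/2⌋ × 1322 = 934 × 1322 mm
N2: ⌊1322/2⌋ × 934 = 661 × 934 mm
N3: ⌊934/2⌋ × 661 = 467 × 661 mm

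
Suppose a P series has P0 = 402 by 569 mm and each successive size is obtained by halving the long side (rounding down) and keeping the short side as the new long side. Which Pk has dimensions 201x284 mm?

P2

P0: 402 × 569 mm
P1: 284 × 402 mm
P2: 201 × 284 mm
P3: 142 × 201 mm
→ matches P2.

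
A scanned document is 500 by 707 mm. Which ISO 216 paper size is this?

Aspect ratio 707/500 ≈ 1.414 — close to the ISO √2 ≈ 1.414.
In the B-series (B0 = 1000 × 1414 mm): B2 = 500 × 707 mm.

B2 (500 × 707 mm)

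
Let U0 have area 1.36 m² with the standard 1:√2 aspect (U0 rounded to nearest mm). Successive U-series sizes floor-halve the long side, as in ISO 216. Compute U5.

173 × 245 mm

Let U0's short side be w mm. w · w√2 = 1.36 m² = 1,360,000 mm², so w ≈ 980.6 mm and w√2 ≈ 1386.8 mm → U0 = 981 × 1387 mm.
U1: ⌊1387/2⌋ × 981 = 693 × 981 mm
U2: ⌊981/2⌋ × 693 = 490 × 693 mm
U3: ⌊693/2⌋ × 490 = 346 × 490 mm
U4: ⌊490/2⌋ × 346 = 245 × 346 mm
U5: ⌊346/2⌋ × 245 = 173 × 245 mm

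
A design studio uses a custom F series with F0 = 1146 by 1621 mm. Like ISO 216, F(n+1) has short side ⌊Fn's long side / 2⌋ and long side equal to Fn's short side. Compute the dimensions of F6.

143 × 202 mm

F1 = 810 × 1146 mm (from F0 by 1 halving).
F2: ⌊1146/2⌋ × 810 = 573 × 810 mm
F3: ⌊810/2⌋ × 573 = 405 × 573 mm
F4: ⌊573/2⌋ × 405 = 286 × 405 mm
F5: ⌊405/2⌋ × 286 = 202 × 286 mm
F6: ⌊286/2⌋ × 202 = 143 × 202 mm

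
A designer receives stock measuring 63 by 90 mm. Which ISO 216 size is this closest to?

B8 (62 × 88 mm)

Aspect ratio 90/63 ≈ 1.429 — close to the ISO √2 ≈ 1.414.
In the B-series (B0 = 1000 × 1414 mm): B8 = 62 × 88 mm.
Off by 3 mm total — nearest standard size.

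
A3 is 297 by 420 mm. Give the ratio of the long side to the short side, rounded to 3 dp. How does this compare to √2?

420 / 297 = 1.414
Matches √2 ≈ 1.414 — the ISO 216 defining ratio.

1.414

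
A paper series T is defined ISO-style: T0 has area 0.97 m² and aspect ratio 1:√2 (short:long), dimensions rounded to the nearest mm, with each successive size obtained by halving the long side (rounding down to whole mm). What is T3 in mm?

Let T0's short side be w mm. w · w√2 = 0.97 m² = 970,000 mm², so w ≈ 828.2 mm and w√2 ≈ 1171.2 mm → T0 = 828 × 1171 mm.
T1: ⌊1171/2⌋ × 828 = 585 × 828 mm
T2: ⌊828/2⌋ × 585 = 414 × 585 mm
T3: ⌊585/2⌋ × 414 = 292 × 414 mm

292 × 414 mm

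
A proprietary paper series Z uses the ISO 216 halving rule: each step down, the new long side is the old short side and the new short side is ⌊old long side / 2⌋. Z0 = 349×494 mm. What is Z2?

Z1: ⌊494/2⌋ × 349 = 247 × 349 mm
Z2: ⌊349/2⌋ × 247 = 174 × 247 mm

174 × 247 mm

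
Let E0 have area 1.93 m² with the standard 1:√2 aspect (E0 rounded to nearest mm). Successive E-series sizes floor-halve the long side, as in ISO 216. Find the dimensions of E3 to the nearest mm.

Let E0's short side be w mm. w · w√2 = 1.93 m² = 1,930,000 mm², so w ≈ 1168.2 mm and w√2 ≈ 1652.1 mm → E0 = 1168 × 1652 mm.
E1: ⌊1652/2⌋ × 1168 = 826 × 1168 mm
E2: ⌊1168/2⌋ × 826 = 584 × 826 mm
E3: ⌊826/2⌋ × 584 = 413 × 584 mm

413 × 584 mm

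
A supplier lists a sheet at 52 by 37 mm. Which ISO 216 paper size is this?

A9 (37 × 52 mm)

Aspect ratio 52/37 ≈ 1.405 — close to the ISO √2 ≈ 1.414.
In the A-series (A0 area = 1 m²): A9 = 37 × 52 mm.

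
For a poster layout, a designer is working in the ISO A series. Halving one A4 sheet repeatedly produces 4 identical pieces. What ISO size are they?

4 = 2^2, so 2 halving steps.
A4 → A5 → … → A6 after 2 steps.

A6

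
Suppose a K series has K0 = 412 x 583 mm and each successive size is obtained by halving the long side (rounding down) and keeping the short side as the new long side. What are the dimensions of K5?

72 × 103 mm

K1: ⌊583/2⌋ × 412 = 291 × 412 mm
K2: ⌊412/2⌋ × 291 = 206 × 291 mm
K3: ⌊291/2⌋ × 206 = 145 × 206 mm
K4: ⌊206/2⌋ × 145 = 103 × 145 mm
K5: ⌊145/2⌋ × 103 = 72 × 103 mm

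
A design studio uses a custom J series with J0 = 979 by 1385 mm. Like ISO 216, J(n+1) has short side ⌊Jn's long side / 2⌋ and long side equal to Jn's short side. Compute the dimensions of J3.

346 × 489 mm

J1: ⌊1385/2⌋ × 979 = 692 × 979 mm
J2: ⌊979/2⌋ × 692 = 489 × 692 mm
J3: ⌊692/2⌋ × 489 = 346 × 489 mm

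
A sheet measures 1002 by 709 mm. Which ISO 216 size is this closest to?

Aspect ratio 1002/709 ≈ 1.413 — close to the ISO √2 ≈ 1.414.
In the B-series (B0 = 1000 × 1414 mm): B1 = 707 × 1000 mm.
Off by 4 mm total — nearest standard size.

B1 (707 × 1000 mm)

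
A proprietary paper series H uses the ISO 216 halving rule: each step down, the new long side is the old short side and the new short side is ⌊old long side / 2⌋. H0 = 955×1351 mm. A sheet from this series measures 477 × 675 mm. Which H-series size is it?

H0: 955 × 1351 mm
H1: 675 × 955 mm
H2: 477 × 675 mm
H3: 337 × 477 mm
→ matches H2.

H2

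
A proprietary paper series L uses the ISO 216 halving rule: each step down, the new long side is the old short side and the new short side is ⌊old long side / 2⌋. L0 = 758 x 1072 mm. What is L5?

134 × 189 mm

L1 = 536 × 758 mm (from L0 by 1 halving).
L2: ⌊758/2⌋ × 536 = 379 × 536 mm
L3: ⌊536/2⌋ × 379 = 268 × 379 mm
L4: ⌊379/2⌋ × 268 = 189 × 268 mm
L5: ⌊268/2⌋ × 189 = 134 × 189 mm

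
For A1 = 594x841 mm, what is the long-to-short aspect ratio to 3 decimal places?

841 / 594 = 1.416
ISO 216 targets √2 ≈ 1.414; the +0.002 deviation is from mm rounding.

1.416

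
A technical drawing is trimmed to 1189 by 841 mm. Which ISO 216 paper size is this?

A0 (841 × 1189 mm)

Aspect ratio 1189/841 ≈ 1.414 — close to the ISO √2 ≈ 1.414.
In the A-series (A0 area = 1 m²): A0 = 841 × 1189 mm.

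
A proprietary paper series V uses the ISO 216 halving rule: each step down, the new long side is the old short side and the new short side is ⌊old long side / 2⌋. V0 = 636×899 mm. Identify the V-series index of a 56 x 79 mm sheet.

V7

V0: 636 × 899 mm
V1: 449 × 636 mm
V2: 318 × 449 mm
V3: 224 × 318 mm
V4: 159 × 224 mm
V5: 112 × 159 mm
V6: 79 × 112 mm
V7: 56 × 79 mm
V8: 39 × 56 mm
→ matches V7.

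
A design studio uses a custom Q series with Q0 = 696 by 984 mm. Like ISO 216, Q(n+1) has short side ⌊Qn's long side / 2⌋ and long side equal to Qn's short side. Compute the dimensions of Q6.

87 × 123 mm

Q1: ⌊984/2⌋ × 696 = 492 × 696 mm
Q2: ⌊696/2⌋ × 492 = 348 × 492 mm
Q3: ⌊492/2⌋ × 348 = 246 × 348 mm
Q4: ⌊348/2⌋ × 246 = 174 × 246 mm
Q5: ⌊246/2⌋ × 174 = 123 × 174 mm
Q6: ⌊174/2⌋ × 123 = 87 × 123 mm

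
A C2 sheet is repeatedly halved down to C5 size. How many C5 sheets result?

C2 = 458 × 648 mm; C5 = 162 × 229 mm.
Each halving step doubles the count; 3 steps from C2 to C5.
2^3 = 8.

8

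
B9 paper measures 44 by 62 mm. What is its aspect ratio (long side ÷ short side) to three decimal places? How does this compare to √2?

62 / 44 = 1.409
ISO 216 targets √2 ≈ 1.414; the -0.005 deviation is from mm rounding.

1.409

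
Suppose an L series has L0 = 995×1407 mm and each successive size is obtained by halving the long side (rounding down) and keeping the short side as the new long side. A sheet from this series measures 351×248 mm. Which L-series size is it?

L4

L0: 995 × 1407 mm
L1: 703 × 995 mm
L2: 497 × 703 mm
L3: 351 × 497 mm
L4: 248 × 351 mm
L5: 175 × 248 mm
→ matches L4.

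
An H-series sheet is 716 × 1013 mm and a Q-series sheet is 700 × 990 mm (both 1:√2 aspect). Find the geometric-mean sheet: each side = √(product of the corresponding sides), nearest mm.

Short side: √(716 · 700) = √501200 ≈ 708.0 → 708 mm
Long side: √(1013 · 990) = √1002870 ≈ 1001.4 → 1001 mm

708 × 1001 mm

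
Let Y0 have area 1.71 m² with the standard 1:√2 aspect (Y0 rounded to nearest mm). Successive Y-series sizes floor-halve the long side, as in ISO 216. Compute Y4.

Let Y0's short side be w mm. w · w√2 = 1.71 m² = 1,710,000 mm², so w ≈ 1099.6 mm and w√2 ≈ 1555.1 mm → Y0 = 1100 × 1555 mm.
Y1: ⌊1555/2⌋ × 1100 = 777 × 1100 mm
Y2: ⌊1100/2⌋ × 777 = 550 × 777 mm
Y3: ⌊777/2⌋ × 550 = 388 × 550 mm
Y4: ⌊550/2⌋ × 388 = 275 × 388 mm

275 × 388 mm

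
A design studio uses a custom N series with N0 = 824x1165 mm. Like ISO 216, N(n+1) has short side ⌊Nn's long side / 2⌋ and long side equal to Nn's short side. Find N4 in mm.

206 × 291 mm

N1: ⌊1165/2⌋ × 824 = 582 × 824 mm
N2: ⌊824/2⌋ × 582 = 412 × 582 mm
N3: ⌊582/2⌋ × 412 = 291 × 412 mm
N4: ⌊412/2⌋ × 291 = 206 × 291 mm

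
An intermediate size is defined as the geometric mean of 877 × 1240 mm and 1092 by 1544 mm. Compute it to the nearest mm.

Short side: √(877 · 1092) = √957684 ≈ 978.6 → 979 mm
Long side: √(1240 · 1544) = √1914560 ≈ 1383.7 → 1384 mm

979 × 1384 mm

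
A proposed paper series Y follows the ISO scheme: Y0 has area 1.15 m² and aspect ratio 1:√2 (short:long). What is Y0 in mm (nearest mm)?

902 × 1275 mm

Let the short side be w mm. Then w · w√2 = 1.15 m² = 1,150,000 mm².
w² = 1,150,000/√2, so w ≈ 901.8 mm; long side = w√2 ≈ 1275.3 mm.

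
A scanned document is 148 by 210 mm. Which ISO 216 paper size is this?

Aspect ratio 210/148 ≈ 1.419 — close to the ISO √2 ≈ 1.414.
In the A-series (A0 area = 1 m²): A5 = 148 × 210 mm.

A5 (148 × 210 mm)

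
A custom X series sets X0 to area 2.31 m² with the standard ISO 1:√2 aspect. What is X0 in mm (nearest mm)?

1278 × 1807 mm

Let the short side be w mm. Then w · w√2 = 2.31 m² = 2,310,000 mm².
w² = 2,310,000/√2, so w ≈ 1278.1 mm; long side = w√2 ≈ 1807.4 mm.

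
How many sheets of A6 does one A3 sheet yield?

Each ISO step halves the sheet: 1 × A3 → 2 × A4 → 4 × A5 → 8 × A6
From A3 to A6 is 3 halving steps: 2^3 = 8.

8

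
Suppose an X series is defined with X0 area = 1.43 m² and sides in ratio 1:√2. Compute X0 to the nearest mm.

Let the short side be w mm. Then w · w√2 = 1.43 m² = 1,430,000 mm².
w² = 1,430,000/√2, so w ≈ 1005.6 mm; long side = w√2 ≈ 1422.1 mm.

1006 × 1422 mm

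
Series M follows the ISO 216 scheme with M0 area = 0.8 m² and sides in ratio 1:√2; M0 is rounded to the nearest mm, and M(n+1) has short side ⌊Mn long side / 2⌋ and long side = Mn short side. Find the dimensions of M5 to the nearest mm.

133 × 188 mm

Let M0's short side be w mm. w · w√2 = 0.8 m² = 800,000 mm², so w ≈ 752.1 mm and w√2 ≈ 1063.7 mm → M0 = 752 × 1064 mm.
M1: ⌊1064/2⌋ × 752 = 532 × 752 mm
M2: ⌊752/2⌋ × 532 = 376 × 532 mm
M3: ⌊532/2⌋ × 376 = 266 × 376 mm
M4: ⌊376/2⌋ × 266 = 188 × 266 mm
M5: ⌊266/2⌋ × 188 = 133 × 188 mm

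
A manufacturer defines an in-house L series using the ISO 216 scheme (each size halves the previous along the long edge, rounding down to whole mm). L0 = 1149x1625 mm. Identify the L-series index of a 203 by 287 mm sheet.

L5

L0: 1149 × 1625 mm
L1: 812 × 1149 mm
L2: 574 × 812 mm
L3: 406 × 574 mm
L4: 287 × 406 mm
L5: 203 × 287 mm
L6: 143 × 203 mm
→ matches L5.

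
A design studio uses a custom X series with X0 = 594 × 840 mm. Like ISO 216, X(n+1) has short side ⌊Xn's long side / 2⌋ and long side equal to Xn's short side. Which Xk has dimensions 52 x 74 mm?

X7

X0: 594 × 840 mm
X1: 420 × 594 mm
X2: 297 × 420 mm
X3: 210 × 297 mm
X4: 148 × 210 mm
X5: 105 × 148 mm
X6: 74 × 105 mm
X7: 52 × 74 mm
X8: 37 × 52 mm
→ matches X7.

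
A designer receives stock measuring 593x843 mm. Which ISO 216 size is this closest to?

Aspect ratio 843/593 ≈ 1.422 — close to the ISO √2 ≈ 1.414.
In the A-series (A0 area = 1 m²): A1 = 594 × 841 mm.
Off by 3 mm total — nearest standard size.

A1 (594 × 841 mm)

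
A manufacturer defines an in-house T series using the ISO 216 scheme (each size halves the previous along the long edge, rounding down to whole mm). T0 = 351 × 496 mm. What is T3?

T1: ⌊496/2⌋ × 351 = 248 × 351 mm
T2: ⌊351/2⌋ × 248 = 175 × 248 mm
T3: ⌊248/2⌋ × 175 = 124 × 175 mm

124 × 175 mm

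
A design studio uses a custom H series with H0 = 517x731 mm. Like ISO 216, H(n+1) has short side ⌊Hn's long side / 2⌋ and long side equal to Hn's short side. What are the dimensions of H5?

H1 = 365 × 517 mm (from H0 by 1 halving).
H2: ⌊517/2⌋ × 365 = 258 × 365 mm
H3: ⌊365/2⌋ × 258 = 182 × 258 mm
H4: ⌊258/2⌋ × 182 = 129 × 182 mm
H5: ⌊182/2⌋ × 129 = 91 × 129 mm

91 × 129 mm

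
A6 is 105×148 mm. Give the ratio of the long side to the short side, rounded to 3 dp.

1.410

148 / 105 = 1.410
ISO 216 targets √2 ≈ 1.414; the -0.005 deviation is from mm rounding.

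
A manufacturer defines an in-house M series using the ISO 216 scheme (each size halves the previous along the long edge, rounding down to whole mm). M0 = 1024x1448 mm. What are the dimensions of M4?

256 × 362 mm

M1 = 724 × 1024 mm (from M0 by 1 halving).
M2: ⌊1024/2⌋ × 724 = 512 × 724 mm
M3: ⌊724/2⌋ × 512 = 362 × 512 mm
M4: ⌊512/2⌋ × 362 = 256 × 362 mm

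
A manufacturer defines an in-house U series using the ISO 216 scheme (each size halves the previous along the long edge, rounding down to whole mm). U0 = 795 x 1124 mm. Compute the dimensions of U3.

281 × 397 mm

U1: ⌊1124/2⌋ × 795 = 562 × 795 mm
U2: ⌊795/2⌋ × 562 = 397 × 562 mm
U3: ⌊562/2⌋ × 397 = 281 × 397 mm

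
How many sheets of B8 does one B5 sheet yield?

8

B5 = 176 × 250 mm; B8 = 62 × 88 mm.
Each halving step doubles the count; 3 steps from B5 to B8.
2^3 = 8.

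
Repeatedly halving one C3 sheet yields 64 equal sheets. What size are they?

64 = 2^6, so 6 halving steps.
C3 → C4 → … → C9 after 6 steps.

C9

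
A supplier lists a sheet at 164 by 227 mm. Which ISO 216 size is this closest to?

C5 (162 × 229 mm)

Aspect ratio 227/164 ≈ 1.384 (ISO target is √2 ≈ 1.414).
In the C-series (envelope sizes, between A and B): C5 = 162 × 229 mm.
Off by 4 mm total — nearest standard size.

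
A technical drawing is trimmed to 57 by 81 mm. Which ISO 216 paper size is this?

C8 (57 × 81 mm)

Aspect ratio 81/57 ≈ 1.421 — close to the ISO √2 ≈ 1.414.
In the C-series (envelope sizes, between A and B): C8 = 57 × 81 mm.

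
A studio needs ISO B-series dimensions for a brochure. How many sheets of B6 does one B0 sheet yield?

Each ISO step halves the sheet: 1 × B0 → 2 × B1 → 4 × B2 → 8 × B3 → …
From B0 to B6 is 6 halving steps: 2^6 = 64.

64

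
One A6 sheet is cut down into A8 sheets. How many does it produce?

4

Each ISO step halves the sheet: 1 × A6 → 2 × A7 → 4 × A8
From A6 to A8 is 2 halving steps: 2^2 = 4.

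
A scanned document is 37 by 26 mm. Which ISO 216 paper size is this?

Aspect ratio 37/26 ≈ 1.423 — close to the ISO √2 ≈ 1.414.
In the A-series (A0 area = 1 m²): A10 = 26 × 37 mm.

A10 (26 × 37 mm)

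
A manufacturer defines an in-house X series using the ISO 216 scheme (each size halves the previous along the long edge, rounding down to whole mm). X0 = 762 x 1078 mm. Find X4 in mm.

190 × 269 mm

X1: ⌊1078/2⌋ × 762 = 539 × 762 mm
X2: ⌊762/2⌋ × 539 = 381 × 539 mm
X3: ⌊539/2⌋ × 381 = 269 × 381 mm
X4: ⌊381/2⌋ × 269 = 190 × 269 mm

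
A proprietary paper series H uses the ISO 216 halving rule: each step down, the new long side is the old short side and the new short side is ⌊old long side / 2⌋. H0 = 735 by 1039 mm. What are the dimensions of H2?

H1: ⌊1039/2⌋ × 735 = 519 × 735 mm
H2: ⌊735/2⌋ × 519 = 367 × 519 mm

367 × 519 mm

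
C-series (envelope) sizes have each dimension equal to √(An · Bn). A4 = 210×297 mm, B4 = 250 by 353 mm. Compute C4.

Short side: √(210 · 250) = √52500 ≈ 229.1 → 229 mm
Long side: √(297 · 353) = √104841 ≈ 323.8 → 324 mm

229 × 324 mm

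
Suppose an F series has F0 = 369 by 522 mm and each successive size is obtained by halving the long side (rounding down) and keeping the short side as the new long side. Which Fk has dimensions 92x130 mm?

F0: 369 × 522 mm
F1: 261 × 369 mm
F2: 184 × 261 mm
F3: 130 × 184 mm
F4: 92 × 130 mm
F5: 65 × 92 mm
→ matches F4.

F4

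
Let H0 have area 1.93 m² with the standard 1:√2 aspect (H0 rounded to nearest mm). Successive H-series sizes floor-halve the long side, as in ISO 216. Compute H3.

Let H0's short side be w mm. w · w√2 = 1.93 m² = 1,930,000 mm², so w ≈ 1168.2 mm and w√2 ≈ 1652.1 mm → H0 = 1168 × 1652 mm.
H1: ⌊1652/2⌋ × 1168 = 826 × 1168 mm
H2: ⌊1168/2⌋ × 826 = 584 × 826 mm
H3: ⌊826/2⌋ × 584 = 413 × 584 mm

413 × 584 mm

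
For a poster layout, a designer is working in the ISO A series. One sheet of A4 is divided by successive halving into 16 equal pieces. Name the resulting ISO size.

16 = 2^4, so 4 halving steps.
A4 → A5 → … → A8 after 4 steps.

A8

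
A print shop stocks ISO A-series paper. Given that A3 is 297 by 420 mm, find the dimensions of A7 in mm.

A4: ⌊420/2⌋ × 297 = 210 × 297 mm
A5: ⌊297/2⌋ × 210 = 148 × 210 mm
A6: ⌊210/2⌋ × 148 = 105 × 148 mm
A7: ⌊148/2⌋ × 105 = 74 × 105 mm

74 × 105 mm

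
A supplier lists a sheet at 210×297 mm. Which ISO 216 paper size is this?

A4 (210 × 297 mm)

Aspect ratio 297/210 ≈ 1.414 — close to the ISO √2 ≈ 1.414.
In the A-series (A0 area = 1 m²): A4 = 210 × 297 mm.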